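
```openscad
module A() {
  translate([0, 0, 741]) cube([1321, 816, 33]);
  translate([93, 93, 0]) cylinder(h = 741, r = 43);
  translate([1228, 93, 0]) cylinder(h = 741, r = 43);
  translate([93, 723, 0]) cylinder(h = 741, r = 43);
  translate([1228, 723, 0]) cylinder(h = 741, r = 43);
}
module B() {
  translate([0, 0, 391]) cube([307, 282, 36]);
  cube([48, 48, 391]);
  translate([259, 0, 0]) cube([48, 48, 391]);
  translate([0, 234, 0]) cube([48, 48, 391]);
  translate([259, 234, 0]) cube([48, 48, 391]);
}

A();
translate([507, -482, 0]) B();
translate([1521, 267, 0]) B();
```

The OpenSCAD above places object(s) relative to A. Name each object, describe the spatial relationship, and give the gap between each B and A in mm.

Each stool's nearest face is 200 mm from the table's bounding box.

A is a table. B is a stool. Two stools sit around the table at the −y, +x sides. The gap between each stool and the table is 200 mm.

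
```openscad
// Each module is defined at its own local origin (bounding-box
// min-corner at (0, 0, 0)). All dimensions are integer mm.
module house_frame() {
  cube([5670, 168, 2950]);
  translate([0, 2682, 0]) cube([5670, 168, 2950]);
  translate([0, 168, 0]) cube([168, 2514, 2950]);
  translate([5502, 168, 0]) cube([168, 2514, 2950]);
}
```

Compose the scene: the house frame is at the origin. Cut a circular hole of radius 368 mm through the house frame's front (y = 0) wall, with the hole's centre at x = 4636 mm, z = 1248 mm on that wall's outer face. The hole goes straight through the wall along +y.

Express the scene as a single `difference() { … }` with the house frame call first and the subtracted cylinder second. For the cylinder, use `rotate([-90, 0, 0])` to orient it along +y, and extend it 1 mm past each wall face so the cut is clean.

difference() {
  house_frame();
  translate([4636, -1, 1248]) rotate([-90, 0, 0]) cylinder(h = 170, r = 368);
}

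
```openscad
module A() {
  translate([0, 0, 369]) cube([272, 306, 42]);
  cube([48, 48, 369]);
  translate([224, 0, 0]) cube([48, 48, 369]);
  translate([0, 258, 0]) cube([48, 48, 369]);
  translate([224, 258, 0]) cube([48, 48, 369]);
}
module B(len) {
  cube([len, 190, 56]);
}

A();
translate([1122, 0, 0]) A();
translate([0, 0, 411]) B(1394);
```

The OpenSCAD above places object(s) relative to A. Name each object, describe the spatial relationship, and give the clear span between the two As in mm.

Second stool starts at x = 1122; first ends at x = 272; clear span = 1122 − 272 = 850 mm.

A is a stool. B is a beam. A beam spans the tops of two stools. The clear span between the two stools is 850 mm.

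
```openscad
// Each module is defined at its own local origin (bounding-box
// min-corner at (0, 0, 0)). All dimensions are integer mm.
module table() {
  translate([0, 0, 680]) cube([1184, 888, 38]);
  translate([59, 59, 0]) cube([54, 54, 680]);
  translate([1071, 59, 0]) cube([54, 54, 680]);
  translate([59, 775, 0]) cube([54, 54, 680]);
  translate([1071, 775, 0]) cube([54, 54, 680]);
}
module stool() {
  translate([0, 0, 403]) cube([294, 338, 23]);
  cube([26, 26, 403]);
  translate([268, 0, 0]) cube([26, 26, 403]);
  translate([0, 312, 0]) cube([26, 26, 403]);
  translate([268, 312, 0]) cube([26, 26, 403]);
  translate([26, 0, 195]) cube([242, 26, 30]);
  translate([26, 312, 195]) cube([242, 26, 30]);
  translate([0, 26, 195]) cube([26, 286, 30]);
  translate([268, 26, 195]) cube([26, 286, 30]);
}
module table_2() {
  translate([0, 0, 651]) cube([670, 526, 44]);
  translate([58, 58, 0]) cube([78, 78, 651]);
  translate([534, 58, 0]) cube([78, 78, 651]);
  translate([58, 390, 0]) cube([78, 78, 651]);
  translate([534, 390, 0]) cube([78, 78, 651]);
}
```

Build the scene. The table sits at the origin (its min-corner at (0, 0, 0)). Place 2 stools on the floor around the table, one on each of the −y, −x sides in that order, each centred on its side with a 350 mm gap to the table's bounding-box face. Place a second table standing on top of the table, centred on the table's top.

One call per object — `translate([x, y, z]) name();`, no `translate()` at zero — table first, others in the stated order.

table();
translate([445, -688, 0]) stool();
translate([-644, 275, 0]) stool();
translate([257, 181, 718]) table_2();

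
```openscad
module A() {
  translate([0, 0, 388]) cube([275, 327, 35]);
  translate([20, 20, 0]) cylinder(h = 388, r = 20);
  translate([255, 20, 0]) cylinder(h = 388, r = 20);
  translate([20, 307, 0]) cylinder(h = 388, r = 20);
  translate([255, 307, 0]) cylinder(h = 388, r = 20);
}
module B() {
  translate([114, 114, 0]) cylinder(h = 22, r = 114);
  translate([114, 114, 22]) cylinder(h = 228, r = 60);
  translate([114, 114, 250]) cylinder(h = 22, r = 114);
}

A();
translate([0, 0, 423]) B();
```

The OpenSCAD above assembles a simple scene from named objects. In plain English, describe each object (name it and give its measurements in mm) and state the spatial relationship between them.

A is a four-legged stool. The seat is 275×327 mm, 35 mm thick, top at z = 423 mm. It stands on four round legs, each 40 mm in diameter, from z = 0 to the seat underside, each leg's axis is inset half a diameter from the nearest pair of seat edges (so the leg's bounding box is flush with the corner).

B is a spool: two coaxial disc flanges of radius 114 mm and thickness 22 mm, joined by a core cylinder of radius 60 mm and height 228 mm. The lower flange rests on z = 0 and the three cylinders share a vertical axis.

The spool is on top of the stool.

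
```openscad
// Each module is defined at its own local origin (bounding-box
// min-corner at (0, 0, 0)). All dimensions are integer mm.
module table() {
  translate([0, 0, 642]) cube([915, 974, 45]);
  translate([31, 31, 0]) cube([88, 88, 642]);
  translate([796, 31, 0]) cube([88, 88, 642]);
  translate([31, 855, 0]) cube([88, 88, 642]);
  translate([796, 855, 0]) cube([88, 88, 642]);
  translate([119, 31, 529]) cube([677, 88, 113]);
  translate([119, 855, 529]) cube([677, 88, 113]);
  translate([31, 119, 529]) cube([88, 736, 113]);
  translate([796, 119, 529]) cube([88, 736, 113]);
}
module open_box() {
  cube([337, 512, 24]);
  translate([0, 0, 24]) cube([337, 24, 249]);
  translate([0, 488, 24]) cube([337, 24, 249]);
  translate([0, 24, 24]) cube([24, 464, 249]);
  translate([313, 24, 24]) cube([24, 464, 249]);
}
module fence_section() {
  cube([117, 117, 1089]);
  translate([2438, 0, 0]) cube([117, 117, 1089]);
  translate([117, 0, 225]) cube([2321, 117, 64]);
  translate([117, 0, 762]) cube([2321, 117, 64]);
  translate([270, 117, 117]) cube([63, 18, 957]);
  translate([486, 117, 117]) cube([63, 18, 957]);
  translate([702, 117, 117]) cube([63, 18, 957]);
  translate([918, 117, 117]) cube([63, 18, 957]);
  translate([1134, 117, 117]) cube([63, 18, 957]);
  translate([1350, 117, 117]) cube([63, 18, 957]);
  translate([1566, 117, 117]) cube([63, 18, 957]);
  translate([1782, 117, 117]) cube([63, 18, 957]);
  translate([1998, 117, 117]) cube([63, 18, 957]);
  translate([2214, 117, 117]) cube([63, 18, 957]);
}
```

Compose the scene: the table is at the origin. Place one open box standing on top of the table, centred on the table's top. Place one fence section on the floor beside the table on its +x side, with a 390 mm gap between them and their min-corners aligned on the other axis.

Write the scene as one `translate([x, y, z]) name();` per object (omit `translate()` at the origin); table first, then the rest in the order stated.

table();
translate([289, 231, 687]) open_box();
translate([1305, 0, 0]) fence_section();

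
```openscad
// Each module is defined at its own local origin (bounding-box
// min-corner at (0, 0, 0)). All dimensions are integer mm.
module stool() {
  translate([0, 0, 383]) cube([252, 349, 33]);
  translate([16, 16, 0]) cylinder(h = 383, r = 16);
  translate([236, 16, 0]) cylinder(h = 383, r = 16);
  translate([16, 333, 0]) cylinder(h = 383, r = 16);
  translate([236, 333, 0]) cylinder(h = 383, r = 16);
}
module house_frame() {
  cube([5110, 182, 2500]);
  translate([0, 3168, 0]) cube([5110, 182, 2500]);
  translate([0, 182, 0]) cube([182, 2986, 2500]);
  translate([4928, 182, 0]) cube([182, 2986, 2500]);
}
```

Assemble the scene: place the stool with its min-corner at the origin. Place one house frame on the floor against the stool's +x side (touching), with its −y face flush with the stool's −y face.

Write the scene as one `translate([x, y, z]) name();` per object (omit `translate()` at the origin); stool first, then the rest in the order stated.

stool();
translate([252, 0, 0]) house_frame();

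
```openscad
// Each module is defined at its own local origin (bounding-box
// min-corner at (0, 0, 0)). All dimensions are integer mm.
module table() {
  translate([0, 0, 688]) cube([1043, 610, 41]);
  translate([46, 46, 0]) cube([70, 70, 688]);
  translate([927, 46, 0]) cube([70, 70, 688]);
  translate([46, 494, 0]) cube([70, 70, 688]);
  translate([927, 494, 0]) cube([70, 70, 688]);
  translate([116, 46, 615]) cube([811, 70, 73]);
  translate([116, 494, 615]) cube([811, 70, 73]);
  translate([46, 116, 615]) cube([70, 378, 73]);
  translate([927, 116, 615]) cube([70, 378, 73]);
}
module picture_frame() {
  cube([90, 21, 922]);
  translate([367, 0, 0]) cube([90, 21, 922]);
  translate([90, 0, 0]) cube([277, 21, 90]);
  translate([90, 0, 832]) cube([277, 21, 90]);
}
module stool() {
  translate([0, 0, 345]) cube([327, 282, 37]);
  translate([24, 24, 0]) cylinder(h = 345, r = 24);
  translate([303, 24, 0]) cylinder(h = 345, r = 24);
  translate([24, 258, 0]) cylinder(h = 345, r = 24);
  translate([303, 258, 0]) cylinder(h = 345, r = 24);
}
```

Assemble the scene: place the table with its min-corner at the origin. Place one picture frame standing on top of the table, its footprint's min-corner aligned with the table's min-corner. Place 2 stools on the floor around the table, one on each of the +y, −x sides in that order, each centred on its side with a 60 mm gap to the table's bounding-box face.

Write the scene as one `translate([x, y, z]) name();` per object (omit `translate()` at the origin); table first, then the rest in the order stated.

table();
translate([0, 0, 729]) picture_frame();
translate([358, 670, 0]) stool();
translate([-387, 164, 0]) stool();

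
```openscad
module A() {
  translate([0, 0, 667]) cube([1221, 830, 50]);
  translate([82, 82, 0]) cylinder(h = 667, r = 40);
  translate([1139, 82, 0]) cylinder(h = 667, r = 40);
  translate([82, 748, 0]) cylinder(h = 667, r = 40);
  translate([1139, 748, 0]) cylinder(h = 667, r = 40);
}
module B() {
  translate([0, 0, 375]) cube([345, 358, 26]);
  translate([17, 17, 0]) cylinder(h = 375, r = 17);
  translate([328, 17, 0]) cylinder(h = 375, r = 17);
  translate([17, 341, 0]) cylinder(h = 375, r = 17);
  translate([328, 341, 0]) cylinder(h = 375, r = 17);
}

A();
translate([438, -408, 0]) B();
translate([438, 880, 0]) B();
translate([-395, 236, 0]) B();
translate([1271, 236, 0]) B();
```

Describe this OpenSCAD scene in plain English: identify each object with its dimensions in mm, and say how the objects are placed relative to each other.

A is a rectangular dining table. The top is 1221×830×50 mm with its upper surface at z = 717 mm. It stands on four round legs of 80 mm diameter, each leg's bounding box inset 42 mm from the nearest pair of top edges, running from the floor to the underside of the top.

B is a four-legged stool. The seat is a 345×358×26 mm slab whose top surface is at z = 401 mm; four round legs, each 34 mm in diameter, run from the floor (z = 0) to the underside of the seat, each leg's axis is inset half a diameter from the nearest pair of seat edges (so the leg's bounding box is flush with the corner).

Four stools sit around the table at the −y, +y, −x, +x sides.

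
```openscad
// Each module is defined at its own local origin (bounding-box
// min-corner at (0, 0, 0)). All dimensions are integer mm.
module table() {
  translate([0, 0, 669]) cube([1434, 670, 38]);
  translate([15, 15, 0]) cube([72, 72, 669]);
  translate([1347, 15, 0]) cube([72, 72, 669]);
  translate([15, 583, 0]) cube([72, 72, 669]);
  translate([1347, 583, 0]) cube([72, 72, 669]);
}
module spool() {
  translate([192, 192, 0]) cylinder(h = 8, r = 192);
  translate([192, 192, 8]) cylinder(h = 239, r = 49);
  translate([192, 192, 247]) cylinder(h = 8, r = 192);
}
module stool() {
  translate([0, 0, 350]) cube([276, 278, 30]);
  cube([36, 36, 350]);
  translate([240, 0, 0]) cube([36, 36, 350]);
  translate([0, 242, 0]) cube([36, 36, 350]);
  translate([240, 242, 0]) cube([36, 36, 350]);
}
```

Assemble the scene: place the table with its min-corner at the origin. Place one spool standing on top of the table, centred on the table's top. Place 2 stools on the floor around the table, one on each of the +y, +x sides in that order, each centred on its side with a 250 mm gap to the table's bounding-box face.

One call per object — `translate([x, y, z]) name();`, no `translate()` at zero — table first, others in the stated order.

table();
translate([525, 143, 707]) spool();
translate([579, 920, 0]) stool();
translate([1684, 196, 0]) stool();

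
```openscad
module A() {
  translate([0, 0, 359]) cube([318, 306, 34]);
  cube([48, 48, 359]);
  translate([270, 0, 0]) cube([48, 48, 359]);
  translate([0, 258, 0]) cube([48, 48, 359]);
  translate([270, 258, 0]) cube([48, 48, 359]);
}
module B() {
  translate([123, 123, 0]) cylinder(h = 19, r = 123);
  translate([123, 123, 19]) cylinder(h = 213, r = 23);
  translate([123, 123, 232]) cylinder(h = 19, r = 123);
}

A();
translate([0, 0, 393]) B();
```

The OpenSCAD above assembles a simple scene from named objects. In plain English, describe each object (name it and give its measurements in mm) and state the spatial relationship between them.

A is a four-legged stool. The seat is a 318×306×34 mm slab whose top surface is at z = 393 mm; four square legs, each 48×48 mm in cross-section, run from the floor (z = 0) to the underside of the seat, each flush with a corner of the seat.

B is a spool: two coaxial disc flanges of radius 123 mm and thickness 19 mm, joined by a core cylinder of radius 23 mm and height 213 mm. The lower flange rests on z = 0 and the three cylinders share a vertical axis.

The spool is on top of the stool.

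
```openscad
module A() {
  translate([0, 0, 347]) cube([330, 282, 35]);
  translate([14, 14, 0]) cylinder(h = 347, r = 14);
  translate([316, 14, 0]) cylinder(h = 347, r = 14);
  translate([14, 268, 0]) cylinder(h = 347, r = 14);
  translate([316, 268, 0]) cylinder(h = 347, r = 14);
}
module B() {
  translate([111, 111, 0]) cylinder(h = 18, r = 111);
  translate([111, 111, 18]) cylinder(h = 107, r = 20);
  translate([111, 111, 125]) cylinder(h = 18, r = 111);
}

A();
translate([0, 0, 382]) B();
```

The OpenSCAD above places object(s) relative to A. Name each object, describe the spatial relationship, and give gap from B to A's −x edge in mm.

The spool's min-x is at 0; the stool's min-x is 0; gap = 0 mm.

A is a stool. B is a spool. The spool is on top of the stool. The gap from the spool to the stool's −x edge is 0 mm.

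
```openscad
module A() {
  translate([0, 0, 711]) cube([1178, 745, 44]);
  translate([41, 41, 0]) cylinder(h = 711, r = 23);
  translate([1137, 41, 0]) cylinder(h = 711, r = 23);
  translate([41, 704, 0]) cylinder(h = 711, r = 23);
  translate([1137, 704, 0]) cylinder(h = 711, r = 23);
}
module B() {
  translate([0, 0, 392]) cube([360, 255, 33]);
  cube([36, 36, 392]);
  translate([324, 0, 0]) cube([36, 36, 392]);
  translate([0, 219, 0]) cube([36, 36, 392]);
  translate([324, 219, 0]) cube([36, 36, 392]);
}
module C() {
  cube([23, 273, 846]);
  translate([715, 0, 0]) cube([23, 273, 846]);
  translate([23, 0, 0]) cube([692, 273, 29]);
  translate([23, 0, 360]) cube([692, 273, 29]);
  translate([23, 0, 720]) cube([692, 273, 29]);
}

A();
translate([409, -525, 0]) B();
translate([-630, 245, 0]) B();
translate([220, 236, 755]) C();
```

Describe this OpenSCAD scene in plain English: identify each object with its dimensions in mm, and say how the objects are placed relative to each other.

A is a table: top 1178 mm (x) × 745 mm (y), 44 mm thick, upper face at z = 755 mm, on four round legs of 46 mm diameter, each leg's bounding box inset 18 mm from the nearest pair of top edges, running from z = 0 to the bottom of the top.

B is a four-legged stool. The seat is a 360×255×33 mm slab whose top surface is at z = 425 mm; four square legs, each 36×36 mm in cross-section, run from the floor (z = 0) to the underside of the seat, each flush with a corner of the seat.

C is a bookshelf 738 mm wide overall, 273 mm deep and 846 mm tall. The two sides are 23 mm thick vertical panels. 3 horizontal shelves of 29 mm thickness span between the inner faces of the sides; the lowest shelf sits on the floor and shelves are stacked with a clear vertical gap of 331 mm between each pair.

Two stools sit around the table at the −y, −x sides. The bookshelf is on top of the table, centred.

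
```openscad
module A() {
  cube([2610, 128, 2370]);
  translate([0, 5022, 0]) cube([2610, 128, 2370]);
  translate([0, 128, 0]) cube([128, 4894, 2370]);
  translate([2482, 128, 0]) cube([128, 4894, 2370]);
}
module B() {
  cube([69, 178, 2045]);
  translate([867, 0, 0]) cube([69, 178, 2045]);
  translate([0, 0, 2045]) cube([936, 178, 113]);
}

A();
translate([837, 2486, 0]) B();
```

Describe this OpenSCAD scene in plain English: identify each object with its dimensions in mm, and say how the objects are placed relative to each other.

A is the wall frame of a small rectangular building: four walls, each 2370 mm tall and 128 mm thick, enclosing a footprint 2610 mm (x) by 5150 mm (y) outside-to-outside, with no floor or roof. The front and back walls (the −y and +y sides) span the full width; the two side walls fit between them.

B is a rectangular door frame: two vertical jambs of 69×178 mm section, 2045 mm tall, with a clear opening 798 mm wide between their inner faces. A header 113 mm tall and 178 mm deep lies on top of the jambs and spans the full outside width.

The door frame sits inside the house frame, centred.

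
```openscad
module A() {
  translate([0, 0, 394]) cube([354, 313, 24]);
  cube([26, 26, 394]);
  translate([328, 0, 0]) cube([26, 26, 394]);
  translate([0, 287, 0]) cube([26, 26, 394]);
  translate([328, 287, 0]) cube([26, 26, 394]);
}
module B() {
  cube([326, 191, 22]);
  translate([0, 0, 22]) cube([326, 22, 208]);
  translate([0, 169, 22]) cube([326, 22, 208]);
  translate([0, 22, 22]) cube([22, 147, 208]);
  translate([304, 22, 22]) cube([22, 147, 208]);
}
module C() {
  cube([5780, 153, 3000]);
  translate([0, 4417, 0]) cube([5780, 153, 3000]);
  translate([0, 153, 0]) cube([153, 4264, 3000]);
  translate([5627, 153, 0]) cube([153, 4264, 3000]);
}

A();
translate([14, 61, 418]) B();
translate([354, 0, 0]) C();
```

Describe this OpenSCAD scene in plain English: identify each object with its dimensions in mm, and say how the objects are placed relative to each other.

A is a four-legged stool. The seat is a 354×313×24 mm slab whose top surface is at z = 418 mm; four square legs, each 26×26 mm in cross-section, run from the floor (z = 0) to the underside of the seat, each flush with a corner of the seat.

B is an open-topped rectangular box: outside dimensions 326×191×230 mm, with a uniform wall and base thickness of 22 mm. The base is a full 326×191 slab on the floor; four walls sit on top of the base. The front and back walls (the −y and +y sides) span the full width; the two side walls fit between them.

C is the wall frame of a small rectangular building: four walls, each 3000 mm tall and 153 mm thick, enclosing a footprint 5780 mm (x) by 4570 mm (y) outside-to-outside, with no floor or roof. The front and back walls (the −y and +y sides) span the full width; the two side walls fit between them.

The open box is on top of the stool, centred. The house frame is against the stool's +x side, with their −y faces flush.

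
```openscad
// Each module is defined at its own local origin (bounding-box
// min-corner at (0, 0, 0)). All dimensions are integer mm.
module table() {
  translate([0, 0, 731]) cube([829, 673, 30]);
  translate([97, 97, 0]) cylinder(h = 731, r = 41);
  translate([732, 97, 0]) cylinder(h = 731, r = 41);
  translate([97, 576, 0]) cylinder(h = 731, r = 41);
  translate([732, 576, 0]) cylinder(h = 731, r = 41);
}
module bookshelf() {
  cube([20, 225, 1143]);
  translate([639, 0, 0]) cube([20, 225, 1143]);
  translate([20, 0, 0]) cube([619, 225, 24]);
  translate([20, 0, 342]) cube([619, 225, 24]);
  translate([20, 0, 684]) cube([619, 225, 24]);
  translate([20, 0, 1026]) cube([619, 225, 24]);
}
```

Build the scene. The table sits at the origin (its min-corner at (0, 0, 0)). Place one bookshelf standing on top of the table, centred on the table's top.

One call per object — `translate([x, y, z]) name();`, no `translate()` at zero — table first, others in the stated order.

table();
translate([85, 224, 761]) bookshelf();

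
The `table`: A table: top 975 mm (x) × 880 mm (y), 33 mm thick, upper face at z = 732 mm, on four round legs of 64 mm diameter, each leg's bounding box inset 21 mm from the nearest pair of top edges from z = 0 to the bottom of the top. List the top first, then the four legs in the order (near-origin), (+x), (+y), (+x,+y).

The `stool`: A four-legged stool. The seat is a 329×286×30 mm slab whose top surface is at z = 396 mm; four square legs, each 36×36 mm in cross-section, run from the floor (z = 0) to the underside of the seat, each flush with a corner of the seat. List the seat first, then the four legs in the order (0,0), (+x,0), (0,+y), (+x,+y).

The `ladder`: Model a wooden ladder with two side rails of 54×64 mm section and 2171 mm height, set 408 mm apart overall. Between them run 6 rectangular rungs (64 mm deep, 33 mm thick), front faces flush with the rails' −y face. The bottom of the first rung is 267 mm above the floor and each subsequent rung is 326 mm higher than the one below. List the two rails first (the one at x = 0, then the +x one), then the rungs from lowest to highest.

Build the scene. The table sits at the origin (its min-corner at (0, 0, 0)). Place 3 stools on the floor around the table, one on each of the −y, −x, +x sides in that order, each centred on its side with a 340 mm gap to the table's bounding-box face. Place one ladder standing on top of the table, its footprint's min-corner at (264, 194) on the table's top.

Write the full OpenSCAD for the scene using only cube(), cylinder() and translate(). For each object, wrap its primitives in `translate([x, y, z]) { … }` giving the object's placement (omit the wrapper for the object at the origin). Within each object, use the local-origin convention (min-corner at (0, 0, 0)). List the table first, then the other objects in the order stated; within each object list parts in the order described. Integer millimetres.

translate([0, 0, 699]) cube([975, 880, 33]);
translate([53, 53, 0]) cylinder(h = 699, r = 32);
translate([922, 53, 0]) cylinder(h = 699, r = 32);
translate([53, 827, 0]) cylinder(h = 699, r = 32);
translate([922, 827, 0]) cylinder(h = 699, r = 32);
translate([323, -626, 0]) {
  translate([0, 0, 366]) cube([329, 286, 30]);
  cube([36, 36, 366]);
  translate([293, 0, 0]) cube([36, 36, 366]);
  translate([0, 250, 0]) cube([36, 36, 366]);
  translate([293, 250, 0]) cube([36, 36, 366]);
}
translate([-669, 297, 0]) {
  translate([0, 0, 366]) cube([329, 286, 30]);
  cube([36, 36, 366]);
  translate([293, 0, 0]) cube([36, 36, 366]);
  translate([0, 250, 0]) cube([36, 36, 366]);
  translate([293, 250, 0]) cube([36, 36, 366]);
}
translate([1315, 297, 0]) {
  translate([0, 0, 366]) cube([329, 286, 30]);
  cube([36, 36, 366]);
  translate([293, 0, 0]) cube([36, 36, 366]);
  translate([0, 250, 0]) cube([36, 36, 366]);
  translate([293, 250, 0]) cube([36, 36, 366]);
}
translate([264, 194, 732]) {
  cube([54, 64, 2171]);
  translate([354, 0, 0]) cube([54, 64, 2171]);
  translate([54, 0, 267]) cube([300, 64, 33]);
  translate([54, 0, 593]) cube([300, 64, 33]);
  translate([54, 0, 919]) cube([300, 64, 33]);
  translate([54, 0, 1245]) cube([300, 64, 33]);
  translate([54, 0, 1571]) cube([300, 64, 33]);
  translate([54, 0, 1897]) cube([300, 64, 33]);
}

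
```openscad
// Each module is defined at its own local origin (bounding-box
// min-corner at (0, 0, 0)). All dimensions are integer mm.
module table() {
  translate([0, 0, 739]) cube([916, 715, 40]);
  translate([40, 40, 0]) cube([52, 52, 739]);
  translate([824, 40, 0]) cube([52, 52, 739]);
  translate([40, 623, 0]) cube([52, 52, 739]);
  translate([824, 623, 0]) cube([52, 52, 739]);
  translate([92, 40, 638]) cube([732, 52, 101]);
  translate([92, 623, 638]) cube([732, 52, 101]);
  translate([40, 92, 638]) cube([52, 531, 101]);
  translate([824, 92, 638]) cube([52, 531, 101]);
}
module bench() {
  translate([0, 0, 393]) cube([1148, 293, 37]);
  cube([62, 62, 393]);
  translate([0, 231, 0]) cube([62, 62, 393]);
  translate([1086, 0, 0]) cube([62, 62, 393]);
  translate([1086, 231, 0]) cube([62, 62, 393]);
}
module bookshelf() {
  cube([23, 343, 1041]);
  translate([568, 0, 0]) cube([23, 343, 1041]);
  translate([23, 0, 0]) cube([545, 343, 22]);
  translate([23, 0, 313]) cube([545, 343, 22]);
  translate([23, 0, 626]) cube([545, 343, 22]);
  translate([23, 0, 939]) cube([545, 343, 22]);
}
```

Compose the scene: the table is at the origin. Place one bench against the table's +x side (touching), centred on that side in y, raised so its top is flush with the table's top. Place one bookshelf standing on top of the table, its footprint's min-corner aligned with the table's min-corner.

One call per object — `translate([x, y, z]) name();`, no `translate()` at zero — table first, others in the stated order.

table();
translate([916, 211, 349]) bench();
translate([0, 0, 779]) bookshelf();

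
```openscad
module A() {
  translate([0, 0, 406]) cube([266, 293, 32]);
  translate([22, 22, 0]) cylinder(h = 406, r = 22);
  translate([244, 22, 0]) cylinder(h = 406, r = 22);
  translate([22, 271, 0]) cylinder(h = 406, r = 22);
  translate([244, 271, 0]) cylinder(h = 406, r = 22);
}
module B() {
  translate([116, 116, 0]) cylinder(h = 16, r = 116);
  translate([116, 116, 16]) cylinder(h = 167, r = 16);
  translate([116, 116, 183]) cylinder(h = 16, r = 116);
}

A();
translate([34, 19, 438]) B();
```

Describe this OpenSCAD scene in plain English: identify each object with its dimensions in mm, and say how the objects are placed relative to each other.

A is a simple wooden stool: a rectangular seat 266 mm (x) by 293 mm (y), 32 mm thick, top face at z = 438 mm, on four round legs, each 44 mm in diameter. The legs rest on z = 0, each leg's axis is inset half a diameter from the nearest pair of seat edges (so the leg's bounding box is flush with the corner).

B is a spool: two coaxial disc flanges of radius 116 mm and thickness 16 mm, joined by a core cylinder of radius 16 mm and height 167 mm. The lower flange rests on z = 0 and the three cylinders share a vertical axis.

The spool is on top of the stool.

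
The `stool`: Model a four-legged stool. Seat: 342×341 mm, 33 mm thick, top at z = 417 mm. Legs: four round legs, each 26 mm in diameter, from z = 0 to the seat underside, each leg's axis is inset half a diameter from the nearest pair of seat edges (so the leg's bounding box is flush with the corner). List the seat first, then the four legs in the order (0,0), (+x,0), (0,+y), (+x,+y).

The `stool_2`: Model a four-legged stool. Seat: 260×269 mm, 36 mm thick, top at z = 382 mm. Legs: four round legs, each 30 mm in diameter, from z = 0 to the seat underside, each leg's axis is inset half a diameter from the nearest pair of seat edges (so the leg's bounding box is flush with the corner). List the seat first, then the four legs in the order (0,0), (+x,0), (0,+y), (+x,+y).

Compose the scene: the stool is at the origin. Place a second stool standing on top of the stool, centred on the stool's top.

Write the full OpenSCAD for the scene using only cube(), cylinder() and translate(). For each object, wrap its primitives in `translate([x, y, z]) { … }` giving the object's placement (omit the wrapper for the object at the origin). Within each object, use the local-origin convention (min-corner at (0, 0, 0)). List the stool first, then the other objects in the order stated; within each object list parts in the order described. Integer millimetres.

translate([0, 0, 384]) cube([342, 341, 33]);
translate([13, 13, 0]) cylinder(h = 384, r = 13);
translate([329, 13, 0]) cylinder(h = 384, r = 13);
translate([13, 328, 0]) cylinder(h = 384, r = 13);
translate([329, 328, 0]) cylinder(h = 384, r = 13);
translate([41, 36, 417]) {
  translate([0, 0, 346]) cube([260, 269, 36]);
  translate([15, 15, 0]) cylinder(h = 346, r = 15);
  translate([245, 15, 0]) cylinder(h = 346, r = 15);
  translate([15, 254, 0]) cylinder(h = 346, r = 15);
  translate([245, 254, 0]) cylinder(h = 346, r = 15);
}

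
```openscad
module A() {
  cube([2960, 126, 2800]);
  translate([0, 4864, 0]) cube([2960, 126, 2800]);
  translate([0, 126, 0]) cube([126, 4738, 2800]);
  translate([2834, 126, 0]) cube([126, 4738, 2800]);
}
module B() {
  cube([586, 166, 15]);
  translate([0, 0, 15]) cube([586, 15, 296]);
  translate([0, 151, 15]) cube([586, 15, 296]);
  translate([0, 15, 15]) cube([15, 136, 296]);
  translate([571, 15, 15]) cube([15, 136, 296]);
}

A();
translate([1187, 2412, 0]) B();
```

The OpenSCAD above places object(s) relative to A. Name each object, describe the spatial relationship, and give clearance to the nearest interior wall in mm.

A is a house frame. B is an open box. The open box sits inside the house frame, centred. The clearance to the nearest interior wall is 1061 mm.

Clearances: x = 1061, y = 2286; minimum 1061 mm.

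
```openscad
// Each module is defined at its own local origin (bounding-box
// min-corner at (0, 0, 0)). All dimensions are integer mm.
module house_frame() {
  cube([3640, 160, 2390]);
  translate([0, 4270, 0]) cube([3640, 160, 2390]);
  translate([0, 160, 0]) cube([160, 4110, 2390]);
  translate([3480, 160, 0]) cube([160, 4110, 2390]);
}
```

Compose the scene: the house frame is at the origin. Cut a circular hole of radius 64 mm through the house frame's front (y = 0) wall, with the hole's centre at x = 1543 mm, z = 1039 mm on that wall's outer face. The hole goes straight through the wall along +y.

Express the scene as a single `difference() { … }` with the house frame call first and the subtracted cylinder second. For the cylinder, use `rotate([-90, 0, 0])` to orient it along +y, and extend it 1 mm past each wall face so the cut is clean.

difference() {
  house_frame();
  translate([1543, -1, 1039]) rotate([-90, 0, 0]) cylinder(h = 162, r = 64);
}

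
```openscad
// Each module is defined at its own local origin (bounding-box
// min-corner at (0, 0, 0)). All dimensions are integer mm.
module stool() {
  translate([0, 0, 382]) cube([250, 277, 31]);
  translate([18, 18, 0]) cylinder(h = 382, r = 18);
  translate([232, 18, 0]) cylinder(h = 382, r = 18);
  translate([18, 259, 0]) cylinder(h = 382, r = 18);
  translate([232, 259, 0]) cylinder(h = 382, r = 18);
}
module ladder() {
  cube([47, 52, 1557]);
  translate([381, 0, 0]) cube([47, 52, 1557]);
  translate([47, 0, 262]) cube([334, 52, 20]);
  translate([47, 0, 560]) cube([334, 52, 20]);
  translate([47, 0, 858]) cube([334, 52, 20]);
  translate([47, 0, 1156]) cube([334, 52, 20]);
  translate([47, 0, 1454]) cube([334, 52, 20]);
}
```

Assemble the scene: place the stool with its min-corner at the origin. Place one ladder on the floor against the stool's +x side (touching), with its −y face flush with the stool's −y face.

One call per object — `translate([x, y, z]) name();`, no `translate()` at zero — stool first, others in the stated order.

stool();
translate([250, 0, 0]) ladder();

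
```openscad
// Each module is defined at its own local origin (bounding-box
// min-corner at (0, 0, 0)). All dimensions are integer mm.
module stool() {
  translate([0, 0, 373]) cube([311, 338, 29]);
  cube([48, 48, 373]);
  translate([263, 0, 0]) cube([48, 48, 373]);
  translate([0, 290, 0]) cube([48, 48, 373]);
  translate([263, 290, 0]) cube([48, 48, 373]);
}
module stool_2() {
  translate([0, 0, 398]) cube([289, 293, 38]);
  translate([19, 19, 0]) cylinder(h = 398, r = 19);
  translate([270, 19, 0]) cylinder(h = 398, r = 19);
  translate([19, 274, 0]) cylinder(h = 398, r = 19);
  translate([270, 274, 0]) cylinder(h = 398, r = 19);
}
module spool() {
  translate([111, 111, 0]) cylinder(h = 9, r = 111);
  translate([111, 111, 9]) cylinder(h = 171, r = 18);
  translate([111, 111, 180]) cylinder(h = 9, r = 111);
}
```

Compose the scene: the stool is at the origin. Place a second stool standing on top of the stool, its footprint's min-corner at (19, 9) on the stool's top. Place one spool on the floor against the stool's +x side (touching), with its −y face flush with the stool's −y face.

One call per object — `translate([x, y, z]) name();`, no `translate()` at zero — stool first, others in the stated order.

stool();
translate([19, 9, 402]) stool_2();
translate([311, 0, 0]) spool();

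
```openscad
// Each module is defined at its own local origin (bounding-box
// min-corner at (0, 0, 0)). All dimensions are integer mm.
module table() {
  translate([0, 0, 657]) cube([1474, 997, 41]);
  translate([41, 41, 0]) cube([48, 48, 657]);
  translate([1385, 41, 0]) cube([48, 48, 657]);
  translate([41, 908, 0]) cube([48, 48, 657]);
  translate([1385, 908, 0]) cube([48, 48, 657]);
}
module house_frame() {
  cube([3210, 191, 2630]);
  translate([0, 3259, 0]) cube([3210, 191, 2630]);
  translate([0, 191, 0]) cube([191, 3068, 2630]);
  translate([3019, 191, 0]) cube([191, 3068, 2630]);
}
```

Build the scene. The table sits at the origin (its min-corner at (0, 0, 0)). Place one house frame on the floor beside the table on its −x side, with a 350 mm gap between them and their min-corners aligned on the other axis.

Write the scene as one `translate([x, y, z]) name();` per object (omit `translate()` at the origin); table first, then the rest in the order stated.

table();
translate([-3560, 0, 0]) house_frame();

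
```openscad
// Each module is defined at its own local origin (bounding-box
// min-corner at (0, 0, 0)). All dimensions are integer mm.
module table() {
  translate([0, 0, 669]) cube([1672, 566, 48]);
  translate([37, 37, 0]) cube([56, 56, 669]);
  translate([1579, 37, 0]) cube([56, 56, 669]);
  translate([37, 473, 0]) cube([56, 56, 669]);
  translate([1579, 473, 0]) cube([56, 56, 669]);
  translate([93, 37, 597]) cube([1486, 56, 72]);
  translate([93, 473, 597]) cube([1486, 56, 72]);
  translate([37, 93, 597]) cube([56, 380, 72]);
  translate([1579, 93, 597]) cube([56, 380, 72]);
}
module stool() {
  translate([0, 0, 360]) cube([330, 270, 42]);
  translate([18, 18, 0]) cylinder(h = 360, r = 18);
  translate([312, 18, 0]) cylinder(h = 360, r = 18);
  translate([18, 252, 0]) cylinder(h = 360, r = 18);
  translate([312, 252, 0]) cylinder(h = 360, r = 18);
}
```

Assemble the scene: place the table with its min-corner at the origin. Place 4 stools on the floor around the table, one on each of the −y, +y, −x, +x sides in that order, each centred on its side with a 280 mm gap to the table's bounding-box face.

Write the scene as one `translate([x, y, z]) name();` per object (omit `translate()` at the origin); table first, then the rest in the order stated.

table();
translate([671, -550, 0]) stool();
translate([671, 846, 0]) stool();
translate([-610, 148, 0]) stool();
translate([1952, 148, 0]) stool();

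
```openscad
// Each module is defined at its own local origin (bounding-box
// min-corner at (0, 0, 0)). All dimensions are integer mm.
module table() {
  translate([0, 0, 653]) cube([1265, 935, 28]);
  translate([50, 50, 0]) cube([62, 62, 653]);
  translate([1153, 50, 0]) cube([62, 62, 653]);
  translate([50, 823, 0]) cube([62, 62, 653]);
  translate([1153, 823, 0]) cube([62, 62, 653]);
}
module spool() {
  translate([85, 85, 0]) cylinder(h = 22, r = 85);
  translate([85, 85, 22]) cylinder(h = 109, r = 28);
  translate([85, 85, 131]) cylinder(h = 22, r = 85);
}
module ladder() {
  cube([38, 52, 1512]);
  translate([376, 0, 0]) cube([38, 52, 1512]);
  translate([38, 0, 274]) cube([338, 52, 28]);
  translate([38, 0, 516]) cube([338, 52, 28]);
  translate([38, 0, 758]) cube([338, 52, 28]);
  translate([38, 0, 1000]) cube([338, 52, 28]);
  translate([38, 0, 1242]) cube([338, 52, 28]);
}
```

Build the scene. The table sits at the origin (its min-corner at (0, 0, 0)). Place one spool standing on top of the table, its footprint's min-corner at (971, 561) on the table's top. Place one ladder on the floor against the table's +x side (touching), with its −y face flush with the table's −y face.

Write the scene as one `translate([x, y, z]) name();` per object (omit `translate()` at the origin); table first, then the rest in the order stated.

table();
translate([971, 561, 681]) spool();
translate([1265, 0, 0]) ladder();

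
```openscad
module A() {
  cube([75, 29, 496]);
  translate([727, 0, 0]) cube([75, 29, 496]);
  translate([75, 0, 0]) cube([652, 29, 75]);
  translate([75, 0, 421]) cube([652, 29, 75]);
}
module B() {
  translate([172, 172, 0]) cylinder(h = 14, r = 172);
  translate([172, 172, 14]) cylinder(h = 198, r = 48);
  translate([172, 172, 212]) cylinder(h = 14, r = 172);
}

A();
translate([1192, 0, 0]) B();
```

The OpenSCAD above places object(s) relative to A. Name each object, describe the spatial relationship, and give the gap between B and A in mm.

A is a picture frame. B is a spool. The spool is on the floor beside the picture frame on its +x side. The gap between the spool and the picture frame is 390 mm.

The spool's nearest face is 390 mm from the picture frame's +x face.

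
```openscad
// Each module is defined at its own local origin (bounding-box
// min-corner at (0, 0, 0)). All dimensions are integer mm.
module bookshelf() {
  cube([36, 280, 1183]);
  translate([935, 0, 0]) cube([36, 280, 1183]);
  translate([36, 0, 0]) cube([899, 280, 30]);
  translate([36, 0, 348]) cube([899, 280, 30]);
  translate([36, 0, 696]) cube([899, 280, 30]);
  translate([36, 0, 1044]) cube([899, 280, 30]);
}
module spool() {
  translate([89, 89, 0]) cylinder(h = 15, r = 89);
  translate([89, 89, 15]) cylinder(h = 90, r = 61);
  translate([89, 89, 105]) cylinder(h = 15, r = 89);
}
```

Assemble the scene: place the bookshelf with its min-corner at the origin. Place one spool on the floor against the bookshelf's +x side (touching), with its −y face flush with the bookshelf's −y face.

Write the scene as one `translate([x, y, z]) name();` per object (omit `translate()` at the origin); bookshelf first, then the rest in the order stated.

bookshelf();
translate([971, 0, 0]) spool();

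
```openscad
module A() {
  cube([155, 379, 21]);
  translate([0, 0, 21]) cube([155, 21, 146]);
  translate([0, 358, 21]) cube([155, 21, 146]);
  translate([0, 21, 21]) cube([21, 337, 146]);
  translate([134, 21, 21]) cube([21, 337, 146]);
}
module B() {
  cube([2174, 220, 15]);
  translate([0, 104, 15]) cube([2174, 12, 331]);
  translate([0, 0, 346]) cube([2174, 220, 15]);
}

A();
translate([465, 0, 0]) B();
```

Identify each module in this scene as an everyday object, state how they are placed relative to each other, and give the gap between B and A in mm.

The I-beam's nearest face is 310 mm from the open box's +x face.

A is an open box. B is an I-beam. The I-beam is on the floor beside the open box on its +x side. The gap between the I-beam and the open box is 310 mm.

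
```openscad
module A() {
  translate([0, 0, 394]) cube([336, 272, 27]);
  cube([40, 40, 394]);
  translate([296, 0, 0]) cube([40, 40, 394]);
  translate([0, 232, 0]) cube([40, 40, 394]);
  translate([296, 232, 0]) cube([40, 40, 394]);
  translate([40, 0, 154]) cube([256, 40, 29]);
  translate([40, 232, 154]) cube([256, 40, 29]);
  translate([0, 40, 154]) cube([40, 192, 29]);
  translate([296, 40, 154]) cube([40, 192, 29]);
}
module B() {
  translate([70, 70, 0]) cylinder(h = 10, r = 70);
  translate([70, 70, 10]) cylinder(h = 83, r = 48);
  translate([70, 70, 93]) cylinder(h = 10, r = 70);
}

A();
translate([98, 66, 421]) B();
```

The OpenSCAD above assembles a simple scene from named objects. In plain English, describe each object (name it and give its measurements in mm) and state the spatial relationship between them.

A is a simple wooden stool: a rectangular seat 336 mm (x) by 272 mm (y), 27 mm thick, top face at z = 421 mm, on four square legs, each 40×40 mm in cross-section. The legs rest on z = 0, each flush with a corner of the seat. Four stretchers, 40 mm wide and 29 mm tall, connect adjacent legs with their undersides at z = 154 mm, each running between the inner faces of the legs it joins and aligned with the legs' outer faces on the other axis.

B is a spool: two coaxial disc flanges of radius 70 mm and thickness 10 mm, joined by a core cylinder of radius 48 mm and height 83 mm. The lower flange rests on z = 0 and the three cylinders share a vertical axis.

The spool is on top of the stool, centred.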